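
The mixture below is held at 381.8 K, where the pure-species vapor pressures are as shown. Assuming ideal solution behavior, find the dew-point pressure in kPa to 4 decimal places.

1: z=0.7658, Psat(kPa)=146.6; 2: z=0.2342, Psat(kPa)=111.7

Pdew = 136.6041 kPa

At the dew point ψ → 1, so Σzᵢ/Kᵢ = 1 with Kᵢ = Pᵢˢᵃᵗ/P ⇒ 1/P = Σzᵢ/Pᵢˢᵃᵗ.
1/P = 0.7658/146.6 + 0.2342/111.7 = 0.0073204 ⇒ P = 136.6041 kPa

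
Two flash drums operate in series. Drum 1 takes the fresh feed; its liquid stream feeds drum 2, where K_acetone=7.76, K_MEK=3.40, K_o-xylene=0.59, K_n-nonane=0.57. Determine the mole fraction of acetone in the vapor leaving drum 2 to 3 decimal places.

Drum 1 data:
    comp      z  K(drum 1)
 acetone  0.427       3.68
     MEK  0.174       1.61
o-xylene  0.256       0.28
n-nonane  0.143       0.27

y_acetone (drum 2) = 0.279

Drum 1:
Material balance + equilibrium reduce to Σ zᵢ(Kᵢ−1)/(1+ψ₁(Kᵢ−1)) = 0.
g(0) = ΣzᵢKᵢ − 1 = 0.962 and g(1) = 1 − Σzᵢ/Kᵢ = -0.668, so a root lies in (0, 1).
Iterate (Newton) starting at ψ₁ = 0.5:
  ψ₁ = 0.500: g = 0.1180, g' = -1.111 → ψ₁ = 0.606
  ψ₁ = 0.606: g = -0.0008, g' = -1.143 → ψ₁ = 0.605
Converged at ψ₁ = 0.605.
Drum-1 compositions:
  acetone: x = 0.163, y = 0.599
  MEK: x = 0.127, y = 0.205
  o-xylene: x = 0.454, y = 0.127
  n-nonane: x = 0.256, y = 0.069
Drum-2 feed = drum-1 liquid: z₂ = (0.1628, 0.1271, 0.4539, 0.2563).
Drum 2:
Newton–Raphson from ψ₂ = 0.37:
  ψ₂ = 0.370: g = 0.1255, g' = -0.985 → ψ₂ = 0.497
  ψ₂ = 0.497: g = 0.0174, g' = -0.740 → ψ₂ = 0.521
Converged at ψ₂ = 0.521.
  acetone: x = 0.036, y = 0.279
  MEK: x = 0.056, y = 0.192
  o-xylene: x = 0.577, y = 0.341
  n-nonane: x = 0.330, y = 0.188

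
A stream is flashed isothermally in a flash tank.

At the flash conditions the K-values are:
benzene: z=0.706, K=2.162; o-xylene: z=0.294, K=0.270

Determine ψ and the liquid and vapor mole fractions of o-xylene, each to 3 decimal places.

ψ = 0.714, x_o-xylene = 0.614, y_o-xylene = 0.166

Material balance + equilibrium reduce to Σ zᵢ(Kᵢ−1)/(1+ψ(Kᵢ−1)) = 0.
Feasibility: ΣzᵢKᵢ = 1.606, Σzᵢ/Kᵢ = 1.415 — both > 1, two phases present.
Binary case is linear: z₁(K₁−1)(1+ψ(K₂−1)) + z₂(K₂−1)(1+ψ(K₁−1)) = 0
⇒ ψ = [z₁(K₁−1)+z₂(K₂−1)] / [−(K₁−1)(K₂−1)] = 0.6058/0.8483 = 0.714
Compositions from xᵢ = zᵢ/(1+ψ(Kᵢ−1)), yᵢ = Kᵢxᵢ:
  benzene: x = 0.386, y = 0.834
  o-xylene: x = 0.614, y = 0.166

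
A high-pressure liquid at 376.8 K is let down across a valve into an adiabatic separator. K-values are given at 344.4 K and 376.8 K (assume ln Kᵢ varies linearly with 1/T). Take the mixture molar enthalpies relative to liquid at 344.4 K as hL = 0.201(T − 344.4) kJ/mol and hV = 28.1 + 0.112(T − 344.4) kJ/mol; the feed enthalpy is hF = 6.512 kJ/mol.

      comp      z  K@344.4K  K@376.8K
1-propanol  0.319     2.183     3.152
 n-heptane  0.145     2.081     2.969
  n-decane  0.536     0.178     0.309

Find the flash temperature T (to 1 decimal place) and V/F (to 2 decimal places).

Adiabatic flash: solve Rachford–Rice at each trial T, then check hF = ψ·hV(T) + (1−ψ)·hL(T).
  T = 344.4 K: K = (2.183, 2.081, 0.178), RR gives ψ = 0.099, H_out = 2.775 kJ/mol
  T = 376.8 K: K = (3.152, 2.969, 0.309), RR gives ψ = 0.415, H_out = 16.988 kJ/mol
  T = 360.6 K: K = (2.645, 2.506, 0.237), RR gives ψ = 0.274, H_out = 10.550 kJ/mol
  T = 352.5 K: K = (2.408, 2.288, 0.206), RR gives ψ = 0.193, H_out = 6.923 kJ/mol
  T = 348.4 K: K = (2.293, 2.182, 0.192), RR gives ψ = 0.148, H_out = 4.906 kJ/mol
  T = 350.4 K: K = (2.349, 2.234, 0.199), RR gives ψ = 0.171, H_out = 5.909 kJ/mol
Linear interpolation between T = 350.4 (H_out = 5.909) and T = 352.5 (H_out = 6.923) on hF = 6.512 gives T ≈ 351.6 K, at which ψ = 0.18.

T = 351.6 K, V/F = 0.18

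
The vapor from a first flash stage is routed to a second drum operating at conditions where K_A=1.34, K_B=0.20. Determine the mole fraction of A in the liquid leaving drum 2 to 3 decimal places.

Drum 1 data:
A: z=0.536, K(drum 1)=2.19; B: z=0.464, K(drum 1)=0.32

x_A (drum 2) = 0.702

Drum 1:
Let ψ₁ = V/F and solve Σ zᵢ(Kᵢ−1)/(1+ψ₁(Kᵢ−1)) = 0.
Check two-phase: ΣzᵢKᵢ = 1.322 > 1 and Σzᵢ/Kᵢ = 1.695 > 1, so g(0) = 0.322 > 0 and g(1) = -0.695 < 0.
Binary case is linear: z₁(K₁−1)(1+ψ₁(K₂−1)) + z₂(K₂−1)(1+ψ₁(K₁−1)) = 0
⇒ ψ₁ = [z₁(K₁−1)+z₂(K₂−1)] / [−(K₁−1)(K₂−1)] = 0.3223/0.8092 = 0.398
Drum-1 compositions:
  A: x = 0.364, y = 0.796
  B: x = 0.636, y = 0.204
Drum-2 feed = drum-1 vapor: z₂ = (0.7964, 0.2036).
Drum 2:
Iterate (Newton) starting at ψ₂ = 0.5:
  ψ₂ = 0.500: g = -0.0401, g' = -0.429 → ψ₂ = 0.407
  ψ₂ = 0.407: g = -0.0036, g' = -0.357 → ψ₂ = 0.397
Converged at ψ₂ = 0.397.
  A: x = 0.702, y = 0.940
  B: x = 0.298, y = 0.060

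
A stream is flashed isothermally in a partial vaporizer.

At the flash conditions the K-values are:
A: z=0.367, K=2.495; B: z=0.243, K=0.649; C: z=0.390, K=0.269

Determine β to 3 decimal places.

Material balance + equilibrium reduce to Σ zᵢ(Kᵢ−1)/(1+β(Kᵢ−1)) = 0.
g(0) = ΣzᵢKᵢ − 1 = 0.178 and g(1) = 1 − Σzᵢ/Kᵢ = -0.971, so a root lies in (0, 1).
Iterate (Newton) starting at β = 0.37:
  β = 0.370: g = -0.1355, g' = -0.771 → β = 0.194
  β = 0.194: g = 0.0014, g' = -0.810 → β = 0.196
Converged at β = 0.196.

β = 0.196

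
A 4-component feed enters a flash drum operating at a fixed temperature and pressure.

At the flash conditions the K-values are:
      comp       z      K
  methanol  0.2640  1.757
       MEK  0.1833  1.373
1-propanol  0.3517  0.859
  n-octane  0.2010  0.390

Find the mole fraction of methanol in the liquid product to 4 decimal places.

Rachford–Rice: g(β) = Σ zᵢ(Kᵢ−1)/(1+β(Kᵢ−1)) = 0.
Check two-phase: ΣzᵢKᵢ = 1.0960 > 1 and Σzᵢ/Kᵢ = 1.2086 > 1, so g(0) = 0.0960 > 0 and g(1) = -0.2086 < 0.
Iterate (Newton) starting at β = 0.37:
  β = 0.3700: g = 0.00553, g' = -0.2445 → β = 0.3926
  β = 0.3926: g = -0.00002, g' = -0.2465 → β = 0.3925
Converged at β = 0.3925.
Compositions from xᵢ = zᵢ/(1+β(Kᵢ−1)), yᵢ = Kᵢxᵢ:
  methanol: x = 0.2035, y = 0.3576
  MEK: x = 0.1599, y = 0.2195
  1-propanol: x = 0.3723, y = 0.3198
  n-octane: x = 0.2643, y = 0.1031

x_methanol = 0.2035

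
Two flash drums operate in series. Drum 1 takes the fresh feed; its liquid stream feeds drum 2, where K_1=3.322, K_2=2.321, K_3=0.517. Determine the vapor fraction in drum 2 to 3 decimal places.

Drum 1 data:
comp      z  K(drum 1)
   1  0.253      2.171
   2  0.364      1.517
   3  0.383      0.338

Drum 1:
Let ψ₁ = V/F and solve Σ zᵢ(Kᵢ−1)/(1+ψ₁(Kᵢ−1)) = 0.
Feasibility: ΣzᵢKᵢ = 1.231, Σzᵢ/Kᵢ = 1.490 — both > 1, two phases present.
Newton–Raphson from ψ₁ = 0.44:
  ψ₁ = 0.440: g = -0.0089, g' = -0.550 → ψ₁ = 0.424
Converged at ψ₁ = 0.424.
Drum-1 compositions:
  1: x = 0.169, y = 0.367
  2: x = 0.299, y = 0.453
  3: x = 0.532, y = 0.180
Drum-2 feed = drum-1 liquid: z₂ = (0.1691, 0.2986, 0.5323).
Drum 2:
Iterate (Newton) starting at ψ₂ = 0.5:
  ψ₂ = 0.500: g = 0.0803, g' = -0.600 → ψ₂ = 0.634
  ψ₂ = 0.634: g = 0.0030, g' = -0.562 → ψ₂ = 0.639
Converged at ψ₂ = 0.639.
  1: x = 0.068, y = 0.226
  2: x = 0.162, y = 0.376
  3: x = 0.770, y = 0.398

V/F (drum 2) = 0.639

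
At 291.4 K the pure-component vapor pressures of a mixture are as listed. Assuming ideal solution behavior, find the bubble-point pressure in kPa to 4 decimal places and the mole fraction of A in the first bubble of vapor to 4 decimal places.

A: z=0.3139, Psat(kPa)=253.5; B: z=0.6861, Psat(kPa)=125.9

At the bubble point ψ → 0, so ΣzᵢKᵢ = 1 with Kᵢ = Pᵢˢᵃᵗ/P ⇒ P = ΣzᵢPᵢˢᵃᵗ.
P = 0.3139·253.5 + 0.6861·125.9 = 165.9536 kPa
yᵢ = zᵢPᵢˢᵃᵗ/P ⇒ y_A = 0.3139·253.5/165.9536 = 0.4795

Pbub = 165.9536 kPa, y_A = 0.4795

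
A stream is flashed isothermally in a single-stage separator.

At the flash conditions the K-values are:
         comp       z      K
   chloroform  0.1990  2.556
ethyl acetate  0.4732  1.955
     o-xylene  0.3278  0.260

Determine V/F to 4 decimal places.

Rachford–Rice: g(V/F) = Σ zᵢ(Kᵢ−1)/(1+V/F(Kᵢ−1)) = 0.
g(0) = ΣzᵢKᵢ − 1 = 0.5190 and g(1) = 1 − Σzᵢ/Kᵢ = -0.5807, so a root lies in (0, 1).
Iterate (Newton) starting at V/F = 0.51:
  V/F = 0.5100: g = 0.08693, g' = -0.8080 → V/F = 0.6176
  V/F = 0.6176: g = -0.00457, g' = -0.9049 → V/F = 0.6125
Converged at V/F = 0.6125.

V/F = 0.6125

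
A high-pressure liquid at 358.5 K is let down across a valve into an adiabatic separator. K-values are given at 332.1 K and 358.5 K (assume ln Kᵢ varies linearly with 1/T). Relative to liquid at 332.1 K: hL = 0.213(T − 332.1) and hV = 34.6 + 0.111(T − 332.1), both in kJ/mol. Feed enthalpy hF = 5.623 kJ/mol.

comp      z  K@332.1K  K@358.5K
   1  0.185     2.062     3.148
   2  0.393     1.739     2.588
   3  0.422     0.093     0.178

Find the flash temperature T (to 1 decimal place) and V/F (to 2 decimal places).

Adiabatic flash: solve Rachford–Rice at each trial T, then check hF = ψ·hV(T) + (1−ψ)·hL(T).
  T = 332.1 K: K = (2.062, 1.739, 0.093), RR gives ψ = 0.135, H_out = 4.660 kJ/mol
  T = 358.5 K: K = (3.148, 2.588, 0.178), RR gives ψ = 0.462, H_out = 20.368 kJ/mol
  T = 345.3 K: K = (2.568, 2.138, 0.130), RR gives ψ = 0.331, H_out = 13.830 kJ/mol
  T = 338.7 K: K = (2.306, 1.932, 0.110), RR gives ψ = 0.246, H_out = 9.761 kJ/mol
  T = 335.4 K: K = (2.182, 1.834, 0.101), RR gives ψ = 0.195, H_out = 7.377 kJ/mol
  T = 333.8 K: K = (2.123, 1.787, 0.097), RR gives ψ = 0.167, H_out = 6.108 kJ/mol
Linear interpolation between T = 332.1 (H_out = 4.660) and T = 333.8 (H_out = 6.108) on hF = 5.623 gives T ≈ 333.2 K, at which ψ = 0.16.

T = 333.2 K, V/F = 0.16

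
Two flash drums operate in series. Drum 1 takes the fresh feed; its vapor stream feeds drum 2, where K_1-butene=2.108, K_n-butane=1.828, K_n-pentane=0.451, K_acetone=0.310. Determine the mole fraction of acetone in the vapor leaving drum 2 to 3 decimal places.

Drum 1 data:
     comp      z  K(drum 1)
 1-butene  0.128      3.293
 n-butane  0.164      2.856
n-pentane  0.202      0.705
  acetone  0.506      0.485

Drum 1:
Newton iteration, ψ₁⁰ = 0.55:
  ψ₁ = 0.550: g = -0.1543, g' = -0.556 → ψ₁ = 0.273
  ψ₁ = 0.273: g = 0.0147, g' = -0.706 → ψ₁ = 0.294
Converged at ψ₁ = 0.294.
Drum-1 compositions:
  1-butene: x = 0.076, y = 0.252
  n-butane: x = 0.106, y = 0.303
  n-pentane: x = 0.221, y = 0.156
  acetone: x = 0.596, y = 0.289
Drum-2 feed = drum-1 vapor: z₂ = (0.2518, 0.3031, 0.1559, 0.2892).
Drum 2:
Rachford–Rice: g(ψ₂) = Σ zᵢ(Kᵢ−1)/(1+ψ₂(Kᵢ−1)) = 0.
g(0) = ΣzᵢKᵢ − 1 = 0.245 and g(1) = 1 − Σzᵢ/Kᵢ = -0.564, so a root lies in (0, 1).
Iterate (Newton) starting at ψ₂ = 0.44:
  ψ₂ = 0.440: g = -0.0279, g' = -0.617 → ψ₂ = 0.395
  ψ₂ = 0.395: g = -0.0003, g' = -0.604 → ψ₂ = 0.394
Converged at ψ₂ = 0.394.
  1-butene: x = 0.175, y = 0.369
  n-butane: x = 0.228, y = 0.418
  n-pentane: x = 0.199, y = 0.090
  acetone: x = 0.397, y = 0.123

y_acetone (drum 2) = 0.123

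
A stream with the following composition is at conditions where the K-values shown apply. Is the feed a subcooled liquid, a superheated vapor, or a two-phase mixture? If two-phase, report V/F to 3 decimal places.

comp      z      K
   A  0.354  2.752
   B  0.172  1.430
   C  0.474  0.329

two-phase, V/F = 0.391

ΣzᵢKᵢ = 1.376; Σzᵢ/Kᵢ = 1.690.
Both exceed 1, so a two-phase solution exists.
Rachford–Rice: g(ψ) = Σ zᵢ(Kᵢ−1)/(1+ψ(Kᵢ−1)) = 0.
Newton iteration, ψ⁰ = 0.43:
  ψ = 0.430: g = -0.0309, g' = -0.798 → ψ = 0.391
Converged at ψ = 0.391.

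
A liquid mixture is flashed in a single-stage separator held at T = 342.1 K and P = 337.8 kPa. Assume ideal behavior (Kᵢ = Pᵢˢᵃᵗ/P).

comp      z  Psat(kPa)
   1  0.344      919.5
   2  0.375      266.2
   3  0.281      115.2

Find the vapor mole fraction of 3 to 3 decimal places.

Raoult's law: Kᵢ = Pᵢˢᵃᵗ/P = Pᵢˢᵃᵗ/337.8.
  K_1 = 919.5/337.8 = 2.72202, K_2 = 266.2/337.8 = 0.78804, K_3 = 115.2/337.8 = 0.34103
Rachford–Rice: g(ψ) = Σ zᵢ(Kᵢ−1)/(1+ψ(Kᵢ−1)) = 0.
Feasibility: ΣzᵢKᵢ = 1.328, Σzᵢ/Kᵢ = 1.426 — both > 1, two phases present.
Newton iteration, ψ⁰ = 0.5:
  ψ = 0.500: g = -0.0468, g' = -0.587 → ψ = 0.420
  ψ = 0.420: g = 0.0003, g' = -0.597 → ψ = 0.421
Converged at ψ = 0.421.
Compositions from xᵢ = zᵢ/(1+ψ(Kᵢ−1)), yᵢ = Kᵢxᵢ:
  1: x = 0.199, y = 0.543
  2: x = 0.412, y = 0.324
  3: x = 0.389, y = 0.133

y_3 = 0.133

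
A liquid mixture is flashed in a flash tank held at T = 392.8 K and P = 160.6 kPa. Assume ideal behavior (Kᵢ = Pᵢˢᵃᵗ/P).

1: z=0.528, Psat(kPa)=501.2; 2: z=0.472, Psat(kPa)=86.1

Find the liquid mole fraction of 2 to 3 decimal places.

Raoult's law: Kᵢ = Pᵢˢᵃᵗ/P = Pᵢˢᵃᵗ/160.6.
  K_1 = 501.2/160.6 = 3.12080, K_2 = 86.1/160.6 = 0.53611
Material balance + equilibrium reduce to Σ zᵢ(Kᵢ−1)/(1+V/F(Kᵢ−1)) = 0.
Check two-phase: ΣzᵢKᵢ = 1.901 > 1 and Σzᵢ/Kᵢ = 1.050 > 1, so g(0) = 0.901 > 0 and g(1) = -0.050 < 0.
Newton–Raphson from V/F = 0.5:
  V/F = 0.500: g = 0.2584, g' = -0.732 → V/F = 0.853
  V/F = 0.853: g = 0.0362, g' = -0.579 → V/F = 0.916
Converged at V/F = 0.916.
Compositions from xᵢ = zᵢ/(1+V/F(Kᵢ−1)), yᵢ = Kᵢxᵢ:
  1: x = 0.179, y = 0.560
  2: x = 0.821, y = 0.440

x_2 = 0.821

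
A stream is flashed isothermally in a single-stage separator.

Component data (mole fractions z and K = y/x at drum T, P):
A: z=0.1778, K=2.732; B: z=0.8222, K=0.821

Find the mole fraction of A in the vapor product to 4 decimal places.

y_A = 0.2559

Let ψ = V/F and solve Σ zᵢ(Kᵢ−1)/(1+ψ(Kᵢ−1)) = 0.
g(0) = ΣzᵢKᵢ − 1 = 0.1608 and g(1) = 1 − Σzᵢ/Kᵢ = -0.0665, so a root lies in (0, 1).
Newton–Raphson from ψ = 0.5:
  ψ = 0.5000: g = 0.00339, g' = -0.1850 → ψ = 0.5183
  ψ = 0.5183: g = 0.00004, g' = -0.1801 → ψ = 0.5186
Converged at ψ = 0.5186.
Compositions from xᵢ = zᵢ/(1+ψ(Kᵢ−1)), yᵢ = Kᵢxᵢ:
  A: x = 0.0937, y = 0.2559
  B: x = 0.9063, y = 0.7441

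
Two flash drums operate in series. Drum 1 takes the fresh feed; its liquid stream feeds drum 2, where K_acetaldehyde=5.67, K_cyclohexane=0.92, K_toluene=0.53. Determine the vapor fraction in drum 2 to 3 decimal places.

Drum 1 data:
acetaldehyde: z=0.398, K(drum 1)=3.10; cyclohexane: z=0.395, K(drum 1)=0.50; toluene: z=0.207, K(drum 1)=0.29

Drum 1:
Material balance + equilibrium reduce to Σ zᵢ(Kᵢ−1)/(1+ψ₁(Kᵢ−1)) = 0.
Check two-phase: ΣzᵢKᵢ = 1.491 > 1 and Σzᵢ/Kᵢ = 1.632 > 1, so g(0) = 0.491 > 0 and g(1) = -0.632 < 0.
Iterate (Newton) starting at ψ₁ = 0.68:
  ψ₁ = 0.680: g = -0.2392, g' = -0.915 → ψ₁ = 0.418
  ψ₁ = 0.418: g = -0.0140, g' = -0.866 → ψ₁ = 0.402
Converged at ψ₁ = 0.402.
Drum-1 compositions:
  acetaldehyde: x = 0.216, y = 0.669
  cyclohexane: x = 0.494, y = 0.247
  toluene: x = 0.290, y = 0.084
Drum-2 feed = drum-1 liquid: z₂ = (0.2157, 0.4945, 0.2898).
Drum 2:
Let ψ₂ = V/F and solve Σ zᵢ(Kᵢ−1)/(1+ψ₂(Kᵢ−1)) = 0.
g(0) = ΣzᵢKᵢ − 1 = 0.832 and g(1) = 1 − Σzᵢ/Kᵢ = -0.122, so a root lies in (0, 1).
Iterate (Newton) starting at ψ₂ = 0.5:
  ψ₂ = 0.500: g = 0.0828, g' = -0.536 → ψ₂ = 0.655
  ψ₂ = 0.655: g = 0.0099, g' = -0.423 → ψ₂ = 0.678
Converged at ψ₂ = 0.678.
  acetaldehyde: x = 0.052, y = 0.294
  cyclohexane: x = 0.523, y = 0.481
  toluene: x = 0.425, y = 0.225

V/F (drum 2) = 0.678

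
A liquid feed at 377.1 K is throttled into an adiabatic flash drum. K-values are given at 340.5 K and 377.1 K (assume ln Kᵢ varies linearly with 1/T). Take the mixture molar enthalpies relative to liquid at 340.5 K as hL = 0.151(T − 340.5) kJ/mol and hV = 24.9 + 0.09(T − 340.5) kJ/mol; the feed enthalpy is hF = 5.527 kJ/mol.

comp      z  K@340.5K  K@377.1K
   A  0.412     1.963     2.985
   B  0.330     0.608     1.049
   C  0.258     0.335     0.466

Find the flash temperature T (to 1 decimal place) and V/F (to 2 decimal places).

Adiabatic flash: solve Rachford–Rice at each trial T, then check hF = ψ·hV(T) + (1−ψ)·hL(T).
  T = 340.5 K: K = (1.963, 0.608, 0.335), RR gives ψ = 0.188, H_out = 4.692 kJ/mol
  T = 377.1 K: K = (2.985, 1.049, 0.466), RR gives ψ = 0.988, H_out = 27.920 kJ/mol
  T = 358.8 K: K = (2.447, 0.810, 0.398), RR gives ψ = 0.611, H_out = 17.293 kJ/mol
  T = 349.6 K: K = (2.197, 0.704, 0.366), RR gives ψ = 0.407, H_out = 11.278 kJ/mol
  T = 345.1 K: K = (2.079, 0.655, 0.351), RR gives ψ = 0.302, H_out = 8.127 kJ/mol
  T = 342.8 K: K = (2.021, 0.631, 0.343), RR gives ψ = 0.246, H_out = 6.442 kJ/mol
Linear interpolation between T = 340.5 (H_out = 4.692) and T = 342.8 (H_out = 6.442) on hF = 5.527 gives T ≈ 341.6 K, at which ψ = 0.22.

T = 341.6 K, V/F = 0.22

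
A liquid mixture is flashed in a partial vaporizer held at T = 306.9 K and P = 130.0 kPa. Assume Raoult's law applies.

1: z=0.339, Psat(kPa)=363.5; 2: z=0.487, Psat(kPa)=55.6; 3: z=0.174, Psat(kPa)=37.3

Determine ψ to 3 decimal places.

ψ = 0.188

Raoult's law: Kᵢ = Pᵢˢᵃᵗ/P = Pᵢˢᵃᵗ/130.0.
  K_1 = 363.5/130.0 = 2.79615, K_2 = 55.6/130.0 = 0.42769, K_3 = 37.3/130.0 = 0.28692
Rachford–Rice: g(ψ) = Σ zᵢ(Kᵢ−1)/(1+ψ(Kᵢ−1)) = 0.
g(0) = ΣzᵢKᵢ − 1 = 0.206 and g(1) = 1 − Σzᵢ/Kᵢ = -0.866, so a root lies in (0, 1).
Iterate (Newton) starting at ψ = 0.5:
  ψ = 0.500: g = -0.2625, g' = -0.830 → ψ = 0.184
  ψ = 0.184: g = 0.0034, g' = -0.934 → ψ = 0.188
Converged at ψ = 0.188.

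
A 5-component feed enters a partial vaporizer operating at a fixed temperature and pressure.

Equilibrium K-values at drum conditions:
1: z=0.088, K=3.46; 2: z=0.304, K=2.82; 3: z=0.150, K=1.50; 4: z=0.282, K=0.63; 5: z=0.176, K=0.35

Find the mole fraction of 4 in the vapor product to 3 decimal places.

Newton iteration, ψ⁰ = 0.5:
  ψ = 0.500: g = 0.1492, g' = -0.628 → ψ = 0.737
  ψ = 0.737: g = 0.0047, g' = -0.618 → ψ = 0.745
Converged at ψ = 0.745.
Compositions from xᵢ = zᵢ/(1+ψ(Kᵢ−1)), yᵢ = Kᵢxᵢ:
  1: x = 0.031, y = 0.107
  2: x = 0.129, y = 0.364
  3: x = 0.109, y = 0.164
  4: x = 0.389, y = 0.245
  5: x = 0.341, y = 0.119

y_4 = 0.245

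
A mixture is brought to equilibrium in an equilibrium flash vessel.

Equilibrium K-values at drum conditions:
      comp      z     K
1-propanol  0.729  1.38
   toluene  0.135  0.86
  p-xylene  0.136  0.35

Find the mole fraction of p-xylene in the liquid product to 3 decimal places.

x_p-xylene = 0.292

Let ψ = V/F and solve Σ zᵢ(Kᵢ−1)/(1+ψ(Kᵢ−1)) = 0.
g(0) = ΣzᵢKᵢ − 1 = 0.170 and g(1) = 1 − Σzᵢ/Kᵢ = -0.074, so a root lies in (0, 1).
Newton iteration, ψ⁰ = 0.3:
  ψ = 0.300: g = 0.1191, g' = -0.176 → ψ = 0.975
  ψ = 0.975: g = -0.0613, g' = -0.489 → ψ = 0.850
  ψ = 0.850: g = -0.0096, g' = -0.350 → ψ = 0.823
  ψ = 0.823: g = -0.0003, g' = -0.330 → ψ = 0.822
Converged at ψ = 0.822.
Compositions from xᵢ = zᵢ/(1+ψ(Kᵢ−1)), yᵢ = Kᵢxᵢ:
  1-propanol: x = 0.556, y = 0.767
  toluene: x = 0.153, y = 0.131
  p-xylene: x = 0.292, y = 0.102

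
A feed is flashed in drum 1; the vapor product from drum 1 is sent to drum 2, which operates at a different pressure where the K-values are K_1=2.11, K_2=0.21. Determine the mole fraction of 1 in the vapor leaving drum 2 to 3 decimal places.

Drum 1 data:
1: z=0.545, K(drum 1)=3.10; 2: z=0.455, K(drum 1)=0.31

y_1 (drum 2) = 0.877

Drum 1:
Newton iteration, ψ₁⁰ = 0.5:
  ψ₁ = 0.500: g = 0.0790, g' = -1.077 → ψ₁ = 0.573
Converged at ψ₁ = 0.573.
Drum-1 compositions:
  1: x = 0.247, y = 0.767
  2: x = 0.753, y = 0.233
Drum-2 feed = drum-1 vapor: z₂ = (0.7667, 0.2333).
Drum 2:
Rachford–Rice: g(ψ₂) = Σ zᵢ(Kᵢ−1)/(1+ψ₂(Kᵢ−1)) = 0.
g(0) = ΣzᵢKᵢ − 1 = 0.667 and g(1) = 1 − Σzᵢ/Kᵢ = -0.474, so a root lies in (0, 1).
Iterate (Newton) starting at ψ₂ = 0.5:
  ψ₂ = 0.500: g = 0.2426, g' = -0.789 → ψ₂ = 0.808
  ψ₂ = 0.808: g = -0.0605, g' = -1.374 → ψ₂ = 0.764
  ψ₂ = 0.764: g = -0.0040, g' = -1.202 → ψ₂ = 0.760
Converged at ψ₂ = 0.760.
  1: x = 0.416, y = 0.877
  2: x = 0.584, y = 0.123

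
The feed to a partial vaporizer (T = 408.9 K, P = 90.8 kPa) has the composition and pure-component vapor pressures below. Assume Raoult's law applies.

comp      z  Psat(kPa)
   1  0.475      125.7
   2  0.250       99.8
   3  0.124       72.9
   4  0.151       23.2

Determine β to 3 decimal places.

β = 0.380

Raoult's law: Kᵢ = Pᵢˢᵃᵗ/P = Pᵢˢᵃᵗ/90.8.
  K_1 = 125.7/90.8 = 1.38436, K_2 = 99.8/90.8 = 1.09912, K_3 = 72.9/90.8 = 0.80286, K_4 = 23.2/90.8 = 0.25551
Rachford–Rice: g(β) = Σ zᵢ(Kᵢ−1)/(1+β(Kᵢ−1)) = 0.
Feasibility: ΣzᵢKᵢ = 1.070, Σzᵢ/Kᵢ = 1.316 — both > 1, two phases present.
Newton–Raphson from β = 0.5:
  β = 0.500: g = -0.0294, g' = -0.270 → β = 0.391
  β = 0.391: g = -0.0025, g' = -0.227 → β = 0.380
Converged at β = 0.380.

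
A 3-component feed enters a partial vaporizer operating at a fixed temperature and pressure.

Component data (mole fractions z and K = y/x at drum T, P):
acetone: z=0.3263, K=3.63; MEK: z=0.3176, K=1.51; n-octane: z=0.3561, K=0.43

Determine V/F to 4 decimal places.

Material balance + equilibrium reduce to Σ zᵢ(Kᵢ−1)/(1+V/F(Kᵢ−1)) = 0.
Check two-phase: ΣzᵢKᵢ = 1.8172 > 1 and Σzᵢ/Kᵢ = 1.1284 > 1, so g(0) = 0.8172 > 0 and g(1) = -0.1284 < 0.
Newton iteration, V/F⁰ = 0.5:
  V/F = 0.5000: g = 0.21588, g' = -0.6999 → V/F = 0.8084
  V/F = 0.8084: g = 0.01275, g' = -0.6703 → V/F = 0.8275
  V/F = 0.8275: g = -0.00008, g' = -0.6790 → V/F = 0.8273
Converged at V/F = 0.8273.

V/F = 0.8273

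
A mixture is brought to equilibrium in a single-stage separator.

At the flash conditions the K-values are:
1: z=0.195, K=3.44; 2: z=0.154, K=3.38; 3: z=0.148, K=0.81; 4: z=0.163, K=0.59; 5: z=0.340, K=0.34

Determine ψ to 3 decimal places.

ψ = 0.416

Material balance + equilibrium reduce to Σ zᵢ(Kᵢ−1)/(1+ψ(Kᵢ−1)) = 0.
Feasibility: ΣzᵢKᵢ = 1.523, Σzᵢ/Kᵢ = 1.561 — both > 1, two phases present.
Newton–Raphson from ψ = 0.45:
  ψ = 0.450: g = -0.0281, g' = -0.814 → ψ = 0.415
  ψ = 0.415: g = 0.0003, g' = -0.834 → ψ = 0.416
Converged at ψ = 0.416.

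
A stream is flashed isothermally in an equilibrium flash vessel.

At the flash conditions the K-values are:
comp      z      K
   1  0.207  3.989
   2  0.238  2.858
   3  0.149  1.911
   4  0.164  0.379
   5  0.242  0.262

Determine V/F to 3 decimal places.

Newton–Raphson from V/F = 0.54:
  V/F = 0.540: g = 0.0983, g' = -1.038 → V/F = 0.635
  V/F = 0.635: g = -0.0015, g' = -1.082 → V/F = 0.633
Converged at V/F = 0.633.

V/F = 0.633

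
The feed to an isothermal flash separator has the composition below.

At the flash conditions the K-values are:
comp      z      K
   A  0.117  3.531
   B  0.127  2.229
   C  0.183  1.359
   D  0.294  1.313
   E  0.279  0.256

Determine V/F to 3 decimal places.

V/F = 0.548

Material balance + equilibrium reduce to Σ zᵢ(Kᵢ−1)/(1+V/F(Kᵢ−1)) = 0.
Check two-phase: ΣzᵢKᵢ = 1.402 > 1 and Σzᵢ/Kᵢ = 1.539 > 1, so g(0) = 0.402 > 0 and g(1) = -0.539 < 0.
Iterate (Newton) starting at V/F = 0.32:
  V/F = 0.320: g = 0.1458, g' = -0.636 → V/F = 0.549
  V/F = 0.549: g = -0.0004, g' = -0.678 → V/F = 0.548
Converged at V/F = 0.548.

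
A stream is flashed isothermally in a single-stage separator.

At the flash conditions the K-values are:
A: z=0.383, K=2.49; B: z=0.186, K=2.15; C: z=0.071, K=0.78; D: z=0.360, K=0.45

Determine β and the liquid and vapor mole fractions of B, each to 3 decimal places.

β = 0.799, x_B = 0.097, y_B = 0.208

Rachford–Rice: g(β) = Σ zᵢ(Kᵢ−1)/(1+β(Kᵢ−1)) = 0.
g(0) = ΣzᵢKᵢ − 1 = 0.571 and g(1) = 1 − Σzᵢ/Kᵢ = -0.131, so a root lies in (0, 1).
Newton–Raphson from β = 0.41:
  β = 0.410: g = 0.2268, g' = -0.627 → β = 0.772
  β = 0.772: g = 0.0159, g' = -0.587 → β = 0.799
Converged at β = 0.799.
Compositions from xᵢ = zᵢ/(1+β(Kᵢ−1)), yᵢ = Kᵢxᵢ:
  A: x = 0.175, y = 0.435
  B: x = 0.097, y = 0.208
  C: x = 0.086, y = 0.067
  D: x = 0.642, y = 0.289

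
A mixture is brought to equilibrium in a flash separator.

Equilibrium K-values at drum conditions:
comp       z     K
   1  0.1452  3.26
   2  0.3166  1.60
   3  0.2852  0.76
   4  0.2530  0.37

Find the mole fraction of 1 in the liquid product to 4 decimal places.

Let ψ = V/F and solve Σ zᵢ(Kᵢ−1)/(1+ψ(Kᵢ−1)) = 0.
Feasibility: ΣzᵢKᵢ = 1.2903, Σzᵢ/Kᵢ = 1.3015 — both > 1, two phases present.
Iterate (Newton) starting at ψ = 0.63:
  ψ = 0.6300: g = -0.07169, g' = -0.4851 → ψ = 0.4822
  ψ = 0.4822: g = -0.00200, g' = -0.4666 → ψ = 0.4779
Converged at ψ = 0.4780.
Compositions from xᵢ = zᵢ/(1+ψ(Kᵢ−1)), yᵢ = Kᵢxᵢ:
  1: x = 0.0698, y = 0.2276
  2: x = 0.2460, y = 0.3937
  3: x = 0.3222, y = 0.2448
  4: x = 0.3620, y = 0.1339

x_1 = 0.0698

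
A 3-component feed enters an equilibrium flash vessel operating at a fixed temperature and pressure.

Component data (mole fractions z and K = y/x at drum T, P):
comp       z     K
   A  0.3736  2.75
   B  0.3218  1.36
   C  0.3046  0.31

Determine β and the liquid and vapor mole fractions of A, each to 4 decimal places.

β = 0.6744, x_A = 0.1714, y_A = 0.4712

Iterate (Newton) starting at β = 0.7:
  β = 0.7000: g = -0.02015, g' = -0.8003 → β = 0.6748
  β = 0.6748: g = -0.00032, g' = -0.7754 → β = 0.6744
Converged at β = 0.6744.
Compositions from xᵢ = zᵢ/(1+β(Kᵢ−1)), yᵢ = Kᵢxᵢ:
  A: x = 0.1714, y = 0.4712
  B: x = 0.2589, y = 0.3522
  C: x = 0.5697, y = 0.1766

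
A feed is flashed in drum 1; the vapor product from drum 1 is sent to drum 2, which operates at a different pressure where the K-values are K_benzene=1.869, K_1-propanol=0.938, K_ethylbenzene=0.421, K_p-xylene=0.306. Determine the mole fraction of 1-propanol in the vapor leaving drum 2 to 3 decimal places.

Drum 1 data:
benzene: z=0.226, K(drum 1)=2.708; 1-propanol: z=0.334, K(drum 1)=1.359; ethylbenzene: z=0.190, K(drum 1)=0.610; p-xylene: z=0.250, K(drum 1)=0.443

y_1-propanol (drum 2) = 0.358

Drum 1:
Rachford–Rice: g(ψ₁) = Σ zᵢ(Kᵢ−1)/(1+ψ₁(Kᵢ−1)) = 0.
Feasibility: ΣzᵢKᵢ = 1.293, Σzᵢ/Kᵢ = 1.205 — both > 1, two phases present.
Iterate (Newton) starting at ψ₁ = 0.51:
  ψ₁ = 0.510: g = 0.0207, g' = -0.415 → ψ₁ = 0.560
Converged at ψ₁ = 0.560.
Drum-1 compositions:
  benzene: x = 0.116, y = 0.313
  1-propanol: x = 0.278, y = 0.378
  ethylbenzene: x = 0.243, y = 0.148
  p-xylene: x = 0.363, y = 0.161
Drum-2 feed = drum-1 vapor: z₂ = (0.3128, 0.3779, 0.1483, 0.1609).
Drum 2:
Let ψ₂ = V/F and solve Σ zᵢ(Kᵢ−1)/(1+ψ₂(Kᵢ−1)) = 0.
Feasibility: ΣzᵢKᵢ = 1.051, Σzᵢ/Kᵢ = 1.448 — both > 1, two phases present.
Iterate (Newton) starting at ψ₂ = 0.67:
  ψ₂ = 0.670: g = -0.2017, g' = -0.499 → ψ₂ = 0.266
  ψ₂ = 0.266: g = -0.0415, g' = -0.343 → ψ₂ = 0.145
Converged at ψ₂ = 0.145.
  benzene: x = 0.278, y = 0.519
  1-propanol: x = 0.381, y = 0.358
  ethylbenzene: x = 0.162, y = 0.068
  p-xylene: x = 0.179, y = 0.055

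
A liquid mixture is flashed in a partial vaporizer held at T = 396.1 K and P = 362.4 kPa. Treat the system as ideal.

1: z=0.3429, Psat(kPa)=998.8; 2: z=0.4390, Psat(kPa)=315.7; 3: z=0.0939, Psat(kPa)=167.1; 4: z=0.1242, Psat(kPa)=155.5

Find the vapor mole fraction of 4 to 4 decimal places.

y_4 = 0.0906

Raoult's law: Kᵢ = Pᵢˢᵃᵗ/P = Pᵢˢᵃᵗ/362.4.
  K_1 = 998.8/362.4 = 2.756071, K_2 = 315.7/362.4 = 0.871137, K_3 = 167.1/362.4 = 0.461093, K_4 = 155.5/362.4 = 0.429084
Iterate (Newton) starting at V/F = 0.5:
  V/F = 0.5000: g = 0.09166, g' = -0.4385 → V/F = 0.7090
  V/F = 0.7090: g = 0.00492, g' = -0.4043 → V/F = 0.7212
Converged at V/F = 0.7212.
Compositions from xᵢ = zᵢ/(1+V/F(Kᵢ−1)), yᵢ = Kᵢxᵢ:
  1: x = 0.1513, y = 0.4170
  2: x = 0.4840, y = 0.4216
  3: x = 0.1536, y = 0.0708
  4: x = 0.2111, y = 0.0906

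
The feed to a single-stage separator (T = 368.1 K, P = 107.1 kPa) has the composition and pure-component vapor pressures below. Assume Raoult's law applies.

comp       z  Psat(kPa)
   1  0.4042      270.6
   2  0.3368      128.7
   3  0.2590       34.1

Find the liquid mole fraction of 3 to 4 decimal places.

x_3 = 0.5152

Raoult's law: Kᵢ = Pᵢˢᵃᵗ/P = Pᵢˢᵃᵗ/107.1.
  K_1 = 270.6/107.1 = 2.526611, K_2 = 128.7/107.1 = 1.201681, K_3 = 34.1/107.1 = 0.318394
Newton iteration, V/F⁰ = 0.39:
  V/F = 0.3900: g = 0.20929, g' = -0.6051 → V/F = 0.7359
  V/F = 0.7359: g = -0.00444, g' = -0.7037 → V/F = 0.7296
  V/F = 0.7296: g = -0.00002, g' = -0.6974 → V/F = 0.7295
Converged at V/F = 0.7295.
Compositions from xᵢ = zᵢ/(1+V/F(Kᵢ−1)), yᵢ = Kᵢxᵢ:
  1: x = 0.1912, y = 0.4832
  2: x = 0.2936, y = 0.3528
  3: x = 0.5152, y = 0.1640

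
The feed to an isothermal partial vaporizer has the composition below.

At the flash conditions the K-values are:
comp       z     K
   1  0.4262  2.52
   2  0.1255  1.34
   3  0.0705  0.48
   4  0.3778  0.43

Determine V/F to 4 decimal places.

Material balance + equilibrium reduce to Σ zᵢ(Kᵢ−1)/(1+V/F(Kᵢ−1)) = 0.
Feasibility: ΣzᵢKᵢ = 1.4385, Σzᵢ/Kᵢ = 1.2883 — both > 1, two phases present.
Newton–Raphson from V/F = 0.5:
  V/F = 0.5000: g = 0.05383, g' = -0.6034 → V/F = 0.5892
  V/F = 0.5892: g = 0.00020, g' = -0.6020 → V/F = 0.5895
Converged at V/F = 0.5895.

V/F = 0.5895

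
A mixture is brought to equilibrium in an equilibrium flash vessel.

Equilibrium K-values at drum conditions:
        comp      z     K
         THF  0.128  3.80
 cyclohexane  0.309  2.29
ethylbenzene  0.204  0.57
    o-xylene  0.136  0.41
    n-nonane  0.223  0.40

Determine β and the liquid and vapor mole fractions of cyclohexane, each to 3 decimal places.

Rachford–Rice: g(β) = Σ zᵢ(Kᵢ−1)/(1+β(Kᵢ−1)) = 0.
g(0) = ΣzᵢKᵢ − 1 = 0.455 and g(1) = 1 − Σzᵢ/Kᵢ = -0.416, so a root lies in (0, 1).
Newton–Raphson from β = 0.32:
  β = 0.320: g = 0.1049, g' = -0.782 → β = 0.454
  β = 0.454: g = 0.0066, g' = -0.697 → β = 0.464
Converged at β = 0.464.
Compositions from xᵢ = zᵢ/(1+β(Kᵢ−1)), yᵢ = Kᵢxᵢ:
  THF: x = 0.056, y = 0.212
  cyclohexane: x = 0.193, y = 0.443
  ethylbenzene: x = 0.255, y = 0.145
  o-xylene: x = 0.187, y = 0.077
  n-nonane: x = 0.309, y = 0.124

β = 0.464, x_cyclohexane = 0.193, y_cyclohexane = 0.443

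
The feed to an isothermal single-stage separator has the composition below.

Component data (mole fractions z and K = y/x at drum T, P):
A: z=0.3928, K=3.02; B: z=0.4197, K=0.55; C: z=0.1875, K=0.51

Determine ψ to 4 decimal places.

Iterate (Newton) starting at ψ = 0.54:
  ψ = 0.5400: g = 0.00508, g' = -0.5982 → ψ = 0.5485
Converged at ψ = 0.5485.

ψ = 0.5485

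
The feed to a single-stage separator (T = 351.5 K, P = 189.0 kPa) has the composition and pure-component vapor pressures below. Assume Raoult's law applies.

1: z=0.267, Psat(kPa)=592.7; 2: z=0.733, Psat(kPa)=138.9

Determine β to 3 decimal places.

Raoult's law: Kᵢ = Pᵢˢᵃᵗ/P = Pᵢˢᵃᵗ/189.0.
  K_1 = 592.7/189.0 = 3.13598, K_2 = 138.9/189.0 = 0.73492
Rachford–Rice: g(β) = Σ zᵢ(Kᵢ−1)/(1+β(Kᵢ−1)) = 0.
g(0) = ΣzᵢKᵢ − 1 = 0.376 and g(1) = 1 − Σzᵢ/Kᵢ = -0.083, so a root lies in (0, 1).
Newton iteration, β⁰ = 0.5:
  β = 0.500: g = 0.0518, g' = -0.353 → β = 0.647
  β = 0.647: g = 0.0050, g' = -0.290 → β = 0.664
Converged at β = 0.664.

β = 0.664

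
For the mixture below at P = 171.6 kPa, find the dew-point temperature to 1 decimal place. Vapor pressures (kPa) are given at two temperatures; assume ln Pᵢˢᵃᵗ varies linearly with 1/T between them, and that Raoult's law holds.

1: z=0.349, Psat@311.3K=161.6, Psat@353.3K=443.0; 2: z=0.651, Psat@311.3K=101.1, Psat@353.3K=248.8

T = 327.6 K

Dew-point temperature: Σzᵢ·P/Pᵢˢᵃᵗ(T) = 1. Interpolate ln Pᵢˢᵃᵗ = aᵢ + bᵢ/T.
  T = 311.3 K: ΣzᵢP/Pᵢˢᵃᵗ = 1.4756
  T = 353.3 K: ΣzᵢP/Pᵢˢᵃᵗ = 0.5842
  T = 332.3 K: ΣzᵢP/Pᵢˢᵃᵗ = 0.9014
  T = 321.8 K: ΣzᵢP/Pᵢˢᵃᵗ = 1.1440
  T = 327.1 K: ΣzᵢP/Pᵢˢᵃᵗ = 1.0124
  T = 329.7 K: ΣzᵢP/Pᵢˢᵃᵗ = 0.9548
  T = 328.4 K: ΣzᵢP/Pᵢˢᵃᵗ = 0.9831
  T = 327.8 K: ΣzᵢP/Pᵢˢᵃᵗ = 0.9965
Interpolating between 327.1 K and 327.8 K gives T ≈ 327.6 K.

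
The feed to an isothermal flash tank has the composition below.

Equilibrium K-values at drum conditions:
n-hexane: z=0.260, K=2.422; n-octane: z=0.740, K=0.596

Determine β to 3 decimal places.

Let β = V/F and solve Σ zᵢ(Kᵢ−1)/(1+β(Kᵢ−1)) = 0.
Feasibility: ΣzᵢKᵢ = 1.071, Σzᵢ/Kᵢ = 1.349 — both > 1, two phases present.
Iterate (Newton) starting at β = 0.61:
  β = 0.610: g = -0.1987, g' = -0.363 → β = 0.063
  β = 0.063: g = 0.0325, g' = -0.570 → β = 0.120
  β = 0.120: g = 0.0016, g' = -0.517 → β = 0.123
Converged at β = 0.123.

β = 0.123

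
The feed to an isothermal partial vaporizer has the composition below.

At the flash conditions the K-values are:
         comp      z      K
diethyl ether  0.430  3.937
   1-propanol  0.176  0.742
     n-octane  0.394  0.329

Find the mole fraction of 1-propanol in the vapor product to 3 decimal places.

y_1-propanol = 0.153

Let ψ = V/F and solve Σ zᵢ(Kᵢ−1)/(1+ψ(Kᵢ−1)) = 0.
Feasibility: ΣzᵢKᵢ = 1.953, Σzᵢ/Kᵢ = 1.544 — both > 1, two phases present.
Newton–Raphson from ψ = 0.5:
  ψ = 0.500: g = 0.0616, g' = -1.026 → ψ = 0.560
  ψ = 0.560: g = 0.0009, g' = -1.002 → ψ = 0.561
Converged at ψ = 0.561.
Compositions from xᵢ = zᵢ/(1+ψ(Kᵢ−1)), yᵢ = Kᵢxᵢ:
  diethyl ether: x = 0.162, y = 0.639
  1-propanol: x = 0.206, y = 0.153
  n-octane: x = 0.632, y = 0.208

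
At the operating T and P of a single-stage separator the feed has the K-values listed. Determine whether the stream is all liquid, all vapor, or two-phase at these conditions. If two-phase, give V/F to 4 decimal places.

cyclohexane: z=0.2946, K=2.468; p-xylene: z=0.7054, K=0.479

ΣzᵢKᵢ = 1.0650; Σzᵢ/Kᵢ = 1.5920.
Both exceed 1, so a two-phase solution exists.
Rachford–Rice: g(ψ) = Σ zᵢ(Kᵢ−1)/(1+ψ(Kᵢ−1)) = 0.
Binary case is linear: z₁(K₁−1)(1+ψ(K₂−1)) + z₂(K₂−1)(1+ψ(K₁−1)) = 0
⇒ ψ = [z₁(K₁−1)+z₂(K₂−1)] / [−(K₁−1)(K₂−1)] = 0.06496/0.76483 = 0.0849

two-phase, V/F = 0.0849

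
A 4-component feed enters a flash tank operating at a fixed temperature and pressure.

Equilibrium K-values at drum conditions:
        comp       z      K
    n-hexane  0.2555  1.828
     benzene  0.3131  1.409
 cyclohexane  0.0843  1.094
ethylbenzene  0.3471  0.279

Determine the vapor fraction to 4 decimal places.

Let ψ = V/F and solve Σ zᵢ(Kᵢ−1)/(1+ψ(Kᵢ−1)) = 0.
g(0) = ΣzᵢKᵢ − 1 = 0.0973 and g(1) = 1 − Σzᵢ/Kᵢ = -0.6831, so a root lies in (0, 1).
Newton iteration, ψ⁰ = 0.5:
  ψ = 0.5000: g = -0.12784, g' = -0.5656 → ψ = 0.2740
  ψ = 0.2740: g = -0.01655, g' = -0.4396 → ψ = 0.2363
  ψ = 0.2363: g = -0.00021, g' = -0.4290 → ψ = 0.2359
Converged at ψ = 0.2359.

ψ = 0.2359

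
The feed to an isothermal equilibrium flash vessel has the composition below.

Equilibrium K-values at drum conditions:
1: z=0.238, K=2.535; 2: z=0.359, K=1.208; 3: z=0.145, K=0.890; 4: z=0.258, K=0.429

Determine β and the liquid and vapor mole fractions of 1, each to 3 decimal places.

Rachford–Rice: g(β) = Σ zᵢ(Kᵢ−1)/(1+β(Kᵢ−1)) = 0.
g(0) = ΣzᵢKᵢ − 1 = 0.277 and g(1) = 1 − Σzᵢ/Kᵢ = -0.155, so a root lies in (0, 1).
Newton iteration, β⁰ = 0.36:
  β = 0.360: g = 0.1027, g' = -0.381 → β = 0.629
  β = 0.629: g = 0.0047, g' = -0.364 → β = 0.642
Converged at β = 0.642.
Compositions from xᵢ = zᵢ/(1+β(Kᵢ−1)), yᵢ = Kᵢxᵢ:
  1: x = 0.120, y = 0.304
  2: x = 0.317, y = 0.383
  3: x = 0.156, y = 0.139
  4: x = 0.407, y = 0.175

β = 0.642, x_1 = 0.120, y_1 = 0.304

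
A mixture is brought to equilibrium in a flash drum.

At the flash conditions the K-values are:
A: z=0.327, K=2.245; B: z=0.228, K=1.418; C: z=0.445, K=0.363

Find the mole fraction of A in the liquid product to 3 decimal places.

x_A = 0.227

Newton–Raphson from V/F = 0.36:
  V/F = 0.360: g = -0.0039, g' = -0.576 → V/F = 0.353
Converged at V/F = 0.353.
Compositions from xᵢ = zᵢ/(1+V/F(Kᵢ−1)), yᵢ = Kᵢxᵢ:
  A: x = 0.227, y = 0.510
  B: x = 0.199, y = 0.282
  C: x = 0.574, y = 0.208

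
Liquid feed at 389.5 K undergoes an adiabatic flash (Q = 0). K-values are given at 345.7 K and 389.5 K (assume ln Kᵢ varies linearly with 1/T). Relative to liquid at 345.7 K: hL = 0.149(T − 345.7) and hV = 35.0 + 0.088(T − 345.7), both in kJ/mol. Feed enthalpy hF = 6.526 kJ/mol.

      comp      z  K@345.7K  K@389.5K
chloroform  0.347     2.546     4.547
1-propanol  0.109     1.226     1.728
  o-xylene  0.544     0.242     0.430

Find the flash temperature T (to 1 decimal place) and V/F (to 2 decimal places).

Adiabatic flash: solve Rachford–Rice at each trial T, then check hF = ψ·hV(T) + (1−ψ)·hL(T).
  T = 345.7 K: K = (2.546, 1.226, 0.242), RR gives ψ = 0.144, H_out = 5.031 kJ/mol
  T = 389.5 K: K = (4.547, 1.728, 0.430), RR gives ψ = 0.575, H_out = 25.101 kJ/mol
  T = 367.6 K: K = (3.462, 1.470, 0.328), RR gives ψ = 0.374, H_out = 15.861 kJ/mol
  T = 356.6 K: K = (2.981, 1.346, 0.283), RR gives ψ = 0.269, H_out = 10.846 kJ/mol
  T = 351.1 K: K = (2.756, 1.285, 0.262), RR gives ψ = 0.209, H_out = 8.059 kJ/mol
  T = 348.4 K: K = (2.650, 1.255, 0.252), RR gives ψ = 0.178, H_out = 6.588 kJ/mol
  T = 347.0 K: K = (2.596, 1.240, 0.247), RR gives ψ = 0.160, H_out = 5.792 kJ/mol
Linear interpolation between T = 347.0 (H_out = 5.792) and T = 348.4 (H_out = 6.588) on hF = 6.526 gives T ≈ 348.3 K, at which ψ = 0.18.

T = 348.3 K, V/F = 0.18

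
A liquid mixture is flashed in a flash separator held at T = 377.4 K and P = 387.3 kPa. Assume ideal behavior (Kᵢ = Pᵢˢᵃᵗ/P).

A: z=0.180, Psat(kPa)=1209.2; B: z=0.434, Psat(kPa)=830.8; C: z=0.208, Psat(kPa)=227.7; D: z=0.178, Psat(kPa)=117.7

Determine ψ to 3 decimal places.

ψ = 0.792

Raoult's law: Kᵢ = Pᵢˢᵃᵗ/P = Pᵢˢᵃᵗ/387.3.
  K_A = 1209.2/387.3 = 3.12213, K_B = 830.8/387.3 = 2.14511, K_C = 227.7/387.3 = 0.58792, K_D = 117.7/387.3 = 0.30390
Newton iteration, ψ⁰ = 0.5:
  ψ = 0.500: g = 0.2034, g' = -0.680 → ψ = 0.799
  ψ = 0.799: g = -0.0058, g' = -0.783 → ψ = 0.792
Converged at ψ = 0.792.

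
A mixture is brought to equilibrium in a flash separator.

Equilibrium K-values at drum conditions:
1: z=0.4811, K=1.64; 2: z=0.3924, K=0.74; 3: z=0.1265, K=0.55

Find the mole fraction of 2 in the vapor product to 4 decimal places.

Let ψ = V/F and solve Σ zᵢ(Kᵢ−1)/(1+ψ(Kᵢ−1)) = 0.
g(0) = ΣzᵢKᵢ − 1 = 0.1490 and g(1) = 1 − Σzᵢ/Kᵢ = -0.0536, so a root lies in (0, 1).
Iterate (Newton) starting at ψ = 0.5:
  ψ = 0.5000: g = 0.04254, g' = -0.1908 → ψ = 0.7230
  ψ = 0.7230: g = 0.00049, g' = -0.1886 → ψ = 0.7256
Converged at ψ = 0.7256.
Compositions from xᵢ = zᵢ/(1+ψ(Kᵢ−1)), yᵢ = Kᵢxᵢ:
  1: x = 0.3285, y = 0.5388
  2: x = 0.4836, y = 0.3579
  3: x = 0.1878, y = 0.1033

y_2 = 0.3579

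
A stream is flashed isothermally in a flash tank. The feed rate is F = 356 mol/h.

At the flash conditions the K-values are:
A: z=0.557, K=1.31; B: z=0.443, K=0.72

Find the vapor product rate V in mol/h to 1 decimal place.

V = 199.5 mol/h

Material balance + equilibrium reduce to Σ zᵢ(Kᵢ−1)/(1+ψ(Kᵢ−1)) = 0.
g(0) = ΣzᵢKᵢ − 1 = 0.049 and g(1) = 1 − Σzᵢ/Kᵢ = -0.040, so a root lies in (0, 1).
Iterate (Newton) starting at ψ = 0.46:
  ψ = 0.460: g = 0.0087, g' = -0.087 → ψ = 0.561
  ψ = 0.561: g = -0.0000, g' = -0.088 → ψ = 0.560
Converged at ψ = 0.560.
Then V = ψ·F = 0.5603·356 = 199.5 mol/h and L = F − V = 156.5 mol/h.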